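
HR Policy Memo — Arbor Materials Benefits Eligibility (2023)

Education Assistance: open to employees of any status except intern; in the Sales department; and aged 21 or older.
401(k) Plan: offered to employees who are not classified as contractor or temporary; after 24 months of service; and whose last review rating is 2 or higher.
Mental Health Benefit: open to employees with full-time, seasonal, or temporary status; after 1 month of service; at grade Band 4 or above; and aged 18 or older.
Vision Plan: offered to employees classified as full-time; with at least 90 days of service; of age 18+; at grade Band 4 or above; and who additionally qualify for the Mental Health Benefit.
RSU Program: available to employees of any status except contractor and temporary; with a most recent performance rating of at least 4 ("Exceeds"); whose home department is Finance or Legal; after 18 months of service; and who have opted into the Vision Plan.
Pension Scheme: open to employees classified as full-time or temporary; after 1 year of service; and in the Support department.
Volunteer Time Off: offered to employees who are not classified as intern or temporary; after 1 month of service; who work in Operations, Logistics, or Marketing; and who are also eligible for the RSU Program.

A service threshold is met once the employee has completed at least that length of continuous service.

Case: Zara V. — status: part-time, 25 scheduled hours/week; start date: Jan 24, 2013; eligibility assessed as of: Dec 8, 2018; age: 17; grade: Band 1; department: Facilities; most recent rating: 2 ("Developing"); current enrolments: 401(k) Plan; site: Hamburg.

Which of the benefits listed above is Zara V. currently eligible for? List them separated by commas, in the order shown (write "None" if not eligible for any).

401(k) Plan

Service from Jan 24, 2013 to Dec 8, 2018: 2144 days.
Education Assistance — status part-time ✓ (not excluded); dept Facilities ✗ → not eligible.
401(k) Plan — status part-time ✓ (not excluded); service 2144 days ≥ 24 months (≈720 days) ✓; rating 2 ≥ 2 ✓ → eligible.
Mental Health Benefit — status part-time ✗ (requires full-time, seasonal, or temporary) → not eligible.
Vision Plan — status part-time ✗ (requires full-time) → not eligible.
RSU Program — status part-time ✓ (not excluded); rating 2 < 4 ✗ → not eligible.
Pension Scheme — status part-time ✗ (requires full-time or temporary) → not eligible.
Volunteer Time Off — status part-time ✓ (not excluded); service 2144 days ≥ 1 month (≈30 days) ✓; dept Facilities ✗ → not eligible.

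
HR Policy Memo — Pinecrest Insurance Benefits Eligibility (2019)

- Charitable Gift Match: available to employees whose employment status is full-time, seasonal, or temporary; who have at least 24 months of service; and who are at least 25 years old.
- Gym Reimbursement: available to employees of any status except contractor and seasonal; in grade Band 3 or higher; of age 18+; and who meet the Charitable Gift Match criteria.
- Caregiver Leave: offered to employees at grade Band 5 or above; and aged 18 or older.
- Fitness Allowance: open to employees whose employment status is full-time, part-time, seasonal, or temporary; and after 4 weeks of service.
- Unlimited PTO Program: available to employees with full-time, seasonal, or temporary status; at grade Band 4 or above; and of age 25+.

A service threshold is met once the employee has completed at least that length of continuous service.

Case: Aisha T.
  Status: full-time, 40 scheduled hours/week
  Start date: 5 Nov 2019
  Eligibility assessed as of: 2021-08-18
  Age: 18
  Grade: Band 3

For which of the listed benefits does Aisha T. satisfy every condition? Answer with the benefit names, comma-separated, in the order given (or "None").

Service from 5 Nov 2019 to 2021-08-18: 652 days.
Charitable Gift Match — status full-time ✓; service 652 days < 24 months (≈720 days) ✗ → not eligible.
Gym Reimbursement — status full-time ✓ (not excluded); grade Band 3 ≥ Band 3 ✓; age 18 ≥ 18 ✓; not eligible for Charitable Gift Match ✗ → not eligible.
Caregiver Leave — grade Band 3 < Band 5 ✗ → not eligible.
Fitness Allowance — status full-time ✓; service 652 days ≥ 4 weeks (≈28 days) ✓ → eligible.
Unlimited PTO Program — status full-time ✓; grade Band 3 < Band 4 ✗ → not eligible.

Fitness Allowance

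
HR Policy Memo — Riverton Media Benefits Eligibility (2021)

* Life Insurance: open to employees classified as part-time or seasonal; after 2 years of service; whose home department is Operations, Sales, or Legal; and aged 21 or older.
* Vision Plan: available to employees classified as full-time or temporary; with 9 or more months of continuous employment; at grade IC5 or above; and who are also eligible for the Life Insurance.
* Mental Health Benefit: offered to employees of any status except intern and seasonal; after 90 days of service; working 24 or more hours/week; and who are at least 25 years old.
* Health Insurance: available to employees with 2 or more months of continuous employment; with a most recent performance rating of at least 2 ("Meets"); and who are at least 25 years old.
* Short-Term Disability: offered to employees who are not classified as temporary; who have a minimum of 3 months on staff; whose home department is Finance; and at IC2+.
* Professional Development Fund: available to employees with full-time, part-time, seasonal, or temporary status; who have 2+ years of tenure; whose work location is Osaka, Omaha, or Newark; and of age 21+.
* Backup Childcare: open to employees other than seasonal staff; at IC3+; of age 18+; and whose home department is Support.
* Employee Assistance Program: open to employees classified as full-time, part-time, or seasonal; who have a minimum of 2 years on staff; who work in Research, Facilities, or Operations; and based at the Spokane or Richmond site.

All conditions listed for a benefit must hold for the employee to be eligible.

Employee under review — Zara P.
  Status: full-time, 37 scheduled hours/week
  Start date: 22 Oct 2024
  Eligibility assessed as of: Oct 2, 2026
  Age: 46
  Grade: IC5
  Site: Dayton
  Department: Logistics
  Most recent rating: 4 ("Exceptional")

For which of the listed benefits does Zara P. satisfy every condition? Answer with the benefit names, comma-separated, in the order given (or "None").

Service from 22 Oct 2024 to Oct 2, 2026: 710 days.
Life Insurance — status full-time ✗ (requires part-time or seasonal) → not eligible.
Vision Plan — status full-time ✓; service 710 days ≥ 9 months (≈270 days) ✓; grade IC5 ≥ IC5 ✓; not eligible for Life Insurance ✗ → not eligible.
Mental Health Benefit — status full-time ✓ (not excluded); service 710 days ≥ 90 days ✓; 37 hrs/wk ≥ 24 ✓; age 46 ≥ 25 ✓ → eligible.
Health Insurance — service 710 days ≥ 2 months (≈60 days) ✓; rating 4 ≥ 2 ✓; age 46 ≥ 25 ✓ → eligible.
Short-Term Disability — status full-time ✓ (not excluded); service 710 days ≥ 3 months (≈90 days) ✓; dept Logistics ✗ → not eligible.
Professional Development Fund — status full-time ✓; service 710 days < 2 years (≈730 days) ✗ → not eligible.
Backup Childcare — status full-time ✓ (not excluded); grade IC5 ≥ IC3 ✓; age 46 ≥ 18 ✓; dept Logistics ✗ → not eligible.
Employee Assistance Program — status full-time ✓; service 710 days < 2 years (≈730 days) ✗ → not eligible.

Mental Health Benefit, Health Insurance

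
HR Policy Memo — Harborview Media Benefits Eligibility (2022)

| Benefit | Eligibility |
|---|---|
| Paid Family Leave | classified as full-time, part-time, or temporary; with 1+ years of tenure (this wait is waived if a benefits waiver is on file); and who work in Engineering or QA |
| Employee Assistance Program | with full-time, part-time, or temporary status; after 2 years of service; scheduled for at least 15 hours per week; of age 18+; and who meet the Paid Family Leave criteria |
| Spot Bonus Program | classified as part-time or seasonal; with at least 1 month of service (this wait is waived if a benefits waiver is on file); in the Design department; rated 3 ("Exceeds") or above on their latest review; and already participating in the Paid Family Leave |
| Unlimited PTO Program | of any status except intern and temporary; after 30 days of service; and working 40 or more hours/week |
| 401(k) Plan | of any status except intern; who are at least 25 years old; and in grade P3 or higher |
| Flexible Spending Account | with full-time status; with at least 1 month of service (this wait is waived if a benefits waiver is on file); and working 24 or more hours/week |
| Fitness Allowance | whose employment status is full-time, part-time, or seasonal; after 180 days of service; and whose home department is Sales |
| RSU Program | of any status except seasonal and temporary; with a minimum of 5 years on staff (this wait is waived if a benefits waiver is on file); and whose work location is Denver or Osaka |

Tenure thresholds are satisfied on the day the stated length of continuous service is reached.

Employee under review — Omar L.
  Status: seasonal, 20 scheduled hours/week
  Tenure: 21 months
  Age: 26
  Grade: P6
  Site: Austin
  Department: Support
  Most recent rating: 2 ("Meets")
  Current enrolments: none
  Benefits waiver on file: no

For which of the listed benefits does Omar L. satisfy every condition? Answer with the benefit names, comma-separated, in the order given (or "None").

401(k) Plan

Paid Family Leave — status seasonal ✗ (requires full-time, part-time, or temporary) → not eligible.
Employee Assistance Program — status seasonal ✗ (requires full-time, part-time, or temporary) → not eligible.
Spot Bonus Program — status seasonal ✓; no waiver, service 21 months ≥ 1 month ✓; dept Support ✗ → not eligible.
Unlimited PTO Program — status seasonal ✓ (not excluded); service 21 months ≥ 30 days ✓; 20 hrs/wk < 40 ✗ → not eligible.
401(k) Plan — status seasonal ✓ (not excluded); age 26 ≥ 25 ✓; grade P6 ≥ P3 ✓ → eligible.
Flexible Spending Account — status seasonal ✗ (requires full-time) → not eligible.
Fitness Allowance — status seasonal ✓; service 21 months ≥ 180 days ✓; dept Support ✗ → not eligible.
RSU Program — status seasonal ✗ (excluded) → not eligible.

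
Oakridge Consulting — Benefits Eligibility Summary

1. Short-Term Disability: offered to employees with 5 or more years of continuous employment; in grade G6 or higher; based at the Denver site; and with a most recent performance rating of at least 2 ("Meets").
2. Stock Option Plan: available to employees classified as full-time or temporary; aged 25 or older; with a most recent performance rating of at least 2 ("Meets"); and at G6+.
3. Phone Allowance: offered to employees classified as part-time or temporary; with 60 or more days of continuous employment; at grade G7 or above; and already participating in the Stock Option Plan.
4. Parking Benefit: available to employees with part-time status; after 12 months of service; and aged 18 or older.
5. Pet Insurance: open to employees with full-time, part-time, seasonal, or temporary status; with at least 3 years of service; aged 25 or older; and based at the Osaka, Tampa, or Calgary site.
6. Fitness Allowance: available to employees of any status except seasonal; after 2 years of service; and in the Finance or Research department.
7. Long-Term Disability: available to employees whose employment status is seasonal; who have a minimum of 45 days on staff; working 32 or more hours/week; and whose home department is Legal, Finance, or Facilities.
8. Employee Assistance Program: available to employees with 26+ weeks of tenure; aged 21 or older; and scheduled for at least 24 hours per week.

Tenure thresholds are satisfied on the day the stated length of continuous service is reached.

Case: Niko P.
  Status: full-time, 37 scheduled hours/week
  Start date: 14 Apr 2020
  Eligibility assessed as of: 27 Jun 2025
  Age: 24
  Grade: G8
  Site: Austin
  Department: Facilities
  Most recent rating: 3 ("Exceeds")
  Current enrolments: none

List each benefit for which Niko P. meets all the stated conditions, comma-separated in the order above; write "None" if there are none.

Employee Assistance Program

Service from 14 Apr 2020 to 27 Jun 2025: 1900 days.
Short-Term Disability — service 1900 days ≥ 5 years (≈1825 days) ✓; grade G8 ≥ G6 ✓; site Austin ✗ (not Denver) → not eligible.
Stock Option Plan — status full-time ✓; age 24 < 25 ✗ → not eligible.
Phone Allowance — status full-time ✗ (requires part-time or temporary) → not eligible.
Parking Benefit — status full-time ✗ (requires part-time) → not eligible.
Pet Insurance — status full-time ✓; service 1900 days ≥ 3 years (≈1095 days) ✓; age 24 < 25 ✗ → not eligible.
Fitness Allowance — status full-time ✓ (not excluded); service 1900 days ≥ 2 years (≈730 days) ✓; dept Facilities ✗ → not eligible.
Long-Term Disability — status full-time ✗ (requires seasonal) → not eligible.
Employee Assistance Program — service 1900 days ≥ 26 weeks (≈182 days) ✓; age 24 ≥ 21 ✓; 37 hrs/wk ≥ 24 ✓ → eligible.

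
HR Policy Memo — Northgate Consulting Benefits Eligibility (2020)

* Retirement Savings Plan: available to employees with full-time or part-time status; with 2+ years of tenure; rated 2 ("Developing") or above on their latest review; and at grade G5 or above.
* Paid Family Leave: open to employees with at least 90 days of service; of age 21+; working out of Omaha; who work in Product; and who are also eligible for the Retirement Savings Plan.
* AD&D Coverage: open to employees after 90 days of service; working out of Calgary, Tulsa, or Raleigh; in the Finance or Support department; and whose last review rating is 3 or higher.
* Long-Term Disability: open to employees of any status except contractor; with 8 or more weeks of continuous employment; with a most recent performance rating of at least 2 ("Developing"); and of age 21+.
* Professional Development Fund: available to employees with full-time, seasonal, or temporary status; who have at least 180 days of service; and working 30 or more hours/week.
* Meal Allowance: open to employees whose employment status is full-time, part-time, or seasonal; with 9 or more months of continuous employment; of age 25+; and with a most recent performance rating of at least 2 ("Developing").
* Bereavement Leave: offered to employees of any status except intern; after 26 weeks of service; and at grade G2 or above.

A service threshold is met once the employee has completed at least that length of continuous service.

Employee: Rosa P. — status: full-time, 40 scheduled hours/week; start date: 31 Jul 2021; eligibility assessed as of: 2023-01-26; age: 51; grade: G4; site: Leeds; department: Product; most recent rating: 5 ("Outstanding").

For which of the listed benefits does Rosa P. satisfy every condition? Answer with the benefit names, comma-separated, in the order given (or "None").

Long-Term Disability, Professional Development Fund, Meal Allowance, Bereavement Leave

Service from 31 Jul 2021 to 2023-01-26: 544 days.
Retirement Savings Plan — status full-time ✓; service 544 days < 2 years (≈730 days) ✗ → not eligible.
Paid Family Leave — service 544 days ≥ 90 days ✓; age 51 ≥ 21 ✓; site Leeds ✗ (not Omaha) → not eligible.
AD&D Coverage — service 544 days ≥ 90 days ✓; site Leeds ✗ (not Calgary, Tulsa, or Raleigh) → not eligible.
Long-Term Disability — status full-time ✓ (not excluded); service 544 days ≥ 8 weeks (≈56 days) ✓; rating 5 ≥ 2 ✓; age 51 ≥ 21 ✓ → eligible.
Professional Development Fund — status full-time ✓; service 544 days ≥ 180 days ✓; 40 hrs/wk ≥ 30 ✓ → eligible.
Meal Allowance — status full-time ✓; service 544 days ≥ 9 months (≈270 days) ✓; age 51 ≥ 25 ✓; rating 5 ≥ 2 ✓ → eligible.
Bereavement Leave — status full-time ✓ (not excluded); service 544 days ≥ 26 weeks (≈182 days) ✓; grade G4 ≥ G2 ✓ → eligible.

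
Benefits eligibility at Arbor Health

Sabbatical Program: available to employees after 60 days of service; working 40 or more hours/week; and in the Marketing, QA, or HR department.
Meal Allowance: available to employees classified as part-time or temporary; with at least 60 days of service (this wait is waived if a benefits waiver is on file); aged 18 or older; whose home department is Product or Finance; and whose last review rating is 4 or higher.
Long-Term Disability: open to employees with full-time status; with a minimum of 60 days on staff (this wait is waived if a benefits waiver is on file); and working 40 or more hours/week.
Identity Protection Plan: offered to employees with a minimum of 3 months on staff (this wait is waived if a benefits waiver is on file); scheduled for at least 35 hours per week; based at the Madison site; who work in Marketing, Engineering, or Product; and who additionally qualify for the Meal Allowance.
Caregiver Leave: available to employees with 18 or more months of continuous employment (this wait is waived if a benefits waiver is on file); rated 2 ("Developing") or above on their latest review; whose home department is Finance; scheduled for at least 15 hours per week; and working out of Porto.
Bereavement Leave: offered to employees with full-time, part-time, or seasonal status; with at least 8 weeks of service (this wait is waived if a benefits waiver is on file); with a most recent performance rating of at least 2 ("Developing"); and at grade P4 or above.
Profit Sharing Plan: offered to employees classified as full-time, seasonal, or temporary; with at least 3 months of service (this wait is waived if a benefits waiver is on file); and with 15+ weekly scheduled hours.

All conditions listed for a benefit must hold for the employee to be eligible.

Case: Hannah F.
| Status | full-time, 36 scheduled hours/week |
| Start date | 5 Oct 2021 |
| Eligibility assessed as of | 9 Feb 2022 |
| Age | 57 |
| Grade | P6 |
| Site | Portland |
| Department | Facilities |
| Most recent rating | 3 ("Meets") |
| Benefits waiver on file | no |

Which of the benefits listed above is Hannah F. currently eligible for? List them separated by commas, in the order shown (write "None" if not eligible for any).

Bereavement Leave, Profit Sharing Plan

Service from 5 Oct 2021 to 9 Feb 2022: 127 days.
Sabbatical Program — service 127 days ≥ 60 days ✓; 36 hrs/wk < 40 ✗ → not eligible.
Meal Allowance — status full-time ✗ (requires part-time or temporary) → not eligible.
Long-Term Disability — status full-time ✓; no waiver, service 127 days ≥ 60 days ✓; 36 hrs/wk < 40 ✗ → not eligible.
Identity Protection Plan — no waiver, service 127 days ≥ 3 months (≈90 days) ✓; 36 hrs/wk ≥ 35 ✓; site Portland ✗ (not Madison) → not eligible.
Caregiver Leave — no waiver, service 127 days < 18 months (≈540 days) ✗ → not eligible.
Bereavement Leave — status full-time ✓; no waiver, service 127 days ≥ 8 weeks (≈56 days) ✓; rating 3 ≥ 2 ✓; grade P6 ≥ P4 ✓ → eligible.
Profit Sharing Plan — status full-time ✓; no waiver, service 127 days ≥ 3 months (≈90 days) ✓; 36 hrs/wk ≥ 15 ✓ → eligible.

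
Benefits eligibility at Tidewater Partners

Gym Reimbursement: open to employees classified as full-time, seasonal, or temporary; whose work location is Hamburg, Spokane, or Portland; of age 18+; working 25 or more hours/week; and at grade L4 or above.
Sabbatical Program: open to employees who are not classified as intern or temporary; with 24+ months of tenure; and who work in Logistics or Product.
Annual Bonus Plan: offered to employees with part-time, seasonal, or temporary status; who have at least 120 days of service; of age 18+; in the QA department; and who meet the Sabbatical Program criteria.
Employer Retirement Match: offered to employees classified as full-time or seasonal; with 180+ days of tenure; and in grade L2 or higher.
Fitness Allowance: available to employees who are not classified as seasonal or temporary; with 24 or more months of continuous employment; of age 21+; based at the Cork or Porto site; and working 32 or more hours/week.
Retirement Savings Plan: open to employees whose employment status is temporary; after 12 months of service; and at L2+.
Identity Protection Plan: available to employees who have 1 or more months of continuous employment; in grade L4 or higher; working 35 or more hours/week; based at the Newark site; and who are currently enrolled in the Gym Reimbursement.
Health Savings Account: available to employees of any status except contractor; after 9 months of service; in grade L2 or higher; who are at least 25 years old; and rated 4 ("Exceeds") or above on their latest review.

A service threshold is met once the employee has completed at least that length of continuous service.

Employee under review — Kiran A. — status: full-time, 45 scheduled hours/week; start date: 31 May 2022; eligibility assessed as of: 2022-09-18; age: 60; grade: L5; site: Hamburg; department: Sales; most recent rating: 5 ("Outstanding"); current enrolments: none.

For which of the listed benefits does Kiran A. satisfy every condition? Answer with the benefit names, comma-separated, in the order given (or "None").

Service from 31 May 2022 to 2022-09-18: 110 days.
Gym Reimbursement — status full-time ✓; site Hamburg ✓; age 60 ≥ 18 ✓; 45 hrs/wk ≥ 25 ✓; grade L5 ≥ L4 ✓ → eligible.
Sabbatical Program — status full-time ✓ (not excluded); service 110 days < 24 months (≈720 days) ✗ → not eligible.
Annual Bonus Plan — status full-time ✗ (requires part-time, seasonal, or temporary) → not eligible.
Employer Retirement Match — status full-time ✓; service 110 days < 180 days ✗ → not eligible.
Fitness Allowance — status full-time ✓ (not excluded); service 110 days < 24 months (≈720 days) ✗ → not eligible.
Retirement Savings Plan — status full-time ✗ (requires temporary) → not eligible.
Identity Protection Plan — service 110 days ≥ 1 month (≈30 days) ✓; grade L5 ≥ L4 ✓; 45 hrs/wk ≥ 35 ✓; site Hamburg ✗ (not Newark) → not eligible.
Health Savings Account — status full-time ✓ (not excluded); service 110 days < 9 months (≈270 days) ✗ → not eligible.

Gym Reimbursement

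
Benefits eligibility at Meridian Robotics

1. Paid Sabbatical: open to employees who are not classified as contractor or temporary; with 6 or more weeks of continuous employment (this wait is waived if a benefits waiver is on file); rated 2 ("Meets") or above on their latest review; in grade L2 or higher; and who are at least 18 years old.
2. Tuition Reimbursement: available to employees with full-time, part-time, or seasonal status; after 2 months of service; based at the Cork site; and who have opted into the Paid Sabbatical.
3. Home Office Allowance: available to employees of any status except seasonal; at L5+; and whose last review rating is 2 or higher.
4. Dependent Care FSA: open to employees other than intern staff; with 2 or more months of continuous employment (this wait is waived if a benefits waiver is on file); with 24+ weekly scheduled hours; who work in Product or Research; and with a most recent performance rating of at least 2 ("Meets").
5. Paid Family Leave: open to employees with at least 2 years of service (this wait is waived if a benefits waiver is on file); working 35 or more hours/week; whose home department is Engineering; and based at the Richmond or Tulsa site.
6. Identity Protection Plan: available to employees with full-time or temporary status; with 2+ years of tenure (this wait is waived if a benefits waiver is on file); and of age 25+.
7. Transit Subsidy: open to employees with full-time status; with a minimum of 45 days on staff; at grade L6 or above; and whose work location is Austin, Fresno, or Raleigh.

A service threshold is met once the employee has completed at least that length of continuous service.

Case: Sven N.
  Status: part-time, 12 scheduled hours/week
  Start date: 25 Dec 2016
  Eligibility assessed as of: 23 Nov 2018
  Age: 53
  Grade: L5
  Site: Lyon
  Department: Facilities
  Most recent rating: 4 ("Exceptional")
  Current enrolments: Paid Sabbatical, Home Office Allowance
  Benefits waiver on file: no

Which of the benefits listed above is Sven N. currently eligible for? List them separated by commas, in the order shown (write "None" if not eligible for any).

Paid Sabbatical, Home Office Allowance

Service from 25 Dec 2016 to 23 Nov 2018: 698 days.
Paid Sabbatical — status part-time ✓ (not excluded); no waiver, service 698 days ≥ 6 weeks (≈42 days) ✓; rating 4 ≥ 2 ✓; grade L5 ≥ L2 ✓; age 53 ≥ 18 ✓ → eligible.
Tuition Reimbursement — status part-time ✓; service 698 days ≥ 2 months (≈60 days) ✓; site Lyon ✗ (not Cork) → not eligible.
Home Office Allowance — status part-time ✓ (not excluded); grade L5 ≥ L5 ✓; rating 4 ≥ 2 ✓ → eligible.
Dependent Care FSA — status part-time ✓ (not excluded); no waiver, service 698 days ≥ 2 months (≈60 days) ✓; 12 hrs/wk < 24 ✗ → not eligible.
Paid Family Leave — no waiver, service 698 days < 2 years (≈730 days) ✗ → not eligible.
Identity Protection Plan — status part-time ✗ (requires full-time or temporary) → not eligible.
Transit Subsidy — status part-time ✗ (requires full-time) → not eligible.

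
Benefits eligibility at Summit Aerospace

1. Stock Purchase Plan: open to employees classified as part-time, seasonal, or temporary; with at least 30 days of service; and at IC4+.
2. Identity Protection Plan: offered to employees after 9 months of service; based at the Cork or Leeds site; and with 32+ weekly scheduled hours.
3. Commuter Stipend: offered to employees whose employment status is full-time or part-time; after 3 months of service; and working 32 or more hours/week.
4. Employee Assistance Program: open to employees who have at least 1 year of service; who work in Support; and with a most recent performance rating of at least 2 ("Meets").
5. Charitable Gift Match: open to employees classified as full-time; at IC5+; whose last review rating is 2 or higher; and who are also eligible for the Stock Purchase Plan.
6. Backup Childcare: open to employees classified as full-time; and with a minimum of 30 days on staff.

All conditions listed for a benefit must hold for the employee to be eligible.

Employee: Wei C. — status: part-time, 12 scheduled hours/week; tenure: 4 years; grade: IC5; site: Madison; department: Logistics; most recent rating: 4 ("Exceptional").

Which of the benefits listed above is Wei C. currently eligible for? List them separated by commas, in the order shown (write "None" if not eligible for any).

Stock Purchase Plan — status part-time ✓; service 4 years ≥ 30 days ✓; grade IC5 ≥ IC4 ✓ → eligible.
Identity Protection Plan — service 4 years ≥ 9 months (≈270 days) ✓; site Madison ✗ (not Cork or Leeds) → not eligible.
Commuter Stipend — status part-time ✓; service 4 years ≥ 3 months (≈90 days) ✓; 12 hrs/wk < 32 ✗ → not eligible.
Employee Assistance Program — service 4 years ≥ 1 year ✓; dept Logistics ✗ → not eligible.
Charitable Gift Match — status part-time ✗ (requires full-time) → not eligible.
Backup Childcare — status part-time ✗ (requires full-time) → not eligible.

Stock Purchase Plan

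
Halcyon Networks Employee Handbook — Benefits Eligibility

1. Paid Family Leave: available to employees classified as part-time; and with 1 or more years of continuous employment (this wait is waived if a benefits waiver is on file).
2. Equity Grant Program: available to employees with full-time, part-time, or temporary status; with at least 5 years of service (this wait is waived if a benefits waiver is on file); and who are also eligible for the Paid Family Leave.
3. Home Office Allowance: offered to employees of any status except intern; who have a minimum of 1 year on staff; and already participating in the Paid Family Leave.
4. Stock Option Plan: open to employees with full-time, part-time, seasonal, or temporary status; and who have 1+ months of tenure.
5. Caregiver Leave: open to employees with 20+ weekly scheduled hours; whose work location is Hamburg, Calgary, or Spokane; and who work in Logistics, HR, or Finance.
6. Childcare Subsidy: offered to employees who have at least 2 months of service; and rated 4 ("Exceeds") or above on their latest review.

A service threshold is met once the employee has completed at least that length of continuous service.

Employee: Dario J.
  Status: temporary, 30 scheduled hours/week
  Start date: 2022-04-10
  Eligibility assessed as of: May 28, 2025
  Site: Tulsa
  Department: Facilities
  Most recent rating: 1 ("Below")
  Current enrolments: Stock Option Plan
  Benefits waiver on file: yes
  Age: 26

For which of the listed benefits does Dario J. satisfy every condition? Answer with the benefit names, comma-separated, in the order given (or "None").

Stock Option Plan

Service from 2022-04-10 to May 28, 2025: 1144 days.
Paid Family Leave — status temporary ✗ (requires part-time) → not eligible.
Equity Grant Program — status temporary ✓; benefits waiver on file ✓; not eligible for Paid Family Leave ✗ → not eligible.
Home Office Allowance — status temporary ✓ (not excluded); service 1144 days ≥ 1 year (≈365 days) ✓; not enrolled in Paid Family Leave ✗ → not eligible.
Stock Option Plan — status temporary ✓; service 1144 days ≥ 1 month (≈30 days) ✓ → eligible.
Caregiver Leave — 30 hrs/wk ≥ 20 ✓; site Tulsa ✗ (not Hamburg, Calgary, or Spokane) → not eligible.
Childcare Subsidy — service 1144 days ≥ 2 months (≈60 days) ✓; rating 1 < 4 ✗ → not eligible.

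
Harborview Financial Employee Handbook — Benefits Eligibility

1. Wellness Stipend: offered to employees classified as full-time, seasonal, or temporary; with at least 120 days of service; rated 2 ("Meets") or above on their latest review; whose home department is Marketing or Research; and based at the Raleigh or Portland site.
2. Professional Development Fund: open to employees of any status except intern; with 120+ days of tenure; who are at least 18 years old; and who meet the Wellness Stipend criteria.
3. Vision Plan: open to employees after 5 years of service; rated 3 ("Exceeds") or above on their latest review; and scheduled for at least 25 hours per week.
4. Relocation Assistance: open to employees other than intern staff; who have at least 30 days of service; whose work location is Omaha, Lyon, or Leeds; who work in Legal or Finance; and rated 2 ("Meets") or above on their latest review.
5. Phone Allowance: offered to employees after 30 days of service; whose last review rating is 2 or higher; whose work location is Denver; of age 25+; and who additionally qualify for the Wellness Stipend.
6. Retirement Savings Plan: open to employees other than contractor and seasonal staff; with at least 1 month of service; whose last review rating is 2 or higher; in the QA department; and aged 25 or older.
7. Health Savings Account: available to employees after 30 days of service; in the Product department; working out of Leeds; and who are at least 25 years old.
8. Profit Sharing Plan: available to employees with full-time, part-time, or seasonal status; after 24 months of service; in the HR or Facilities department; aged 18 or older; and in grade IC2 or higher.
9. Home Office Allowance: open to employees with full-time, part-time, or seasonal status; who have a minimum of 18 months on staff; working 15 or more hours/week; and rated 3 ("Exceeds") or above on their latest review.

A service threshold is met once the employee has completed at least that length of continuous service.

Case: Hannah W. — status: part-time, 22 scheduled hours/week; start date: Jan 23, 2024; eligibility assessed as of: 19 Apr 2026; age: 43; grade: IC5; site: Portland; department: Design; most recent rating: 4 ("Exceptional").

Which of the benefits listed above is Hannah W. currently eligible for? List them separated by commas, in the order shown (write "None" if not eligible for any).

Service from Jan 23, 2024 to 19 Apr 2026: 817 days.
Wellness Stipend — status part-time ✗ (requires full-time, seasonal, or temporary) → not eligible.
Professional Development Fund — status part-time ✓ (not excluded); service 817 days ≥ 120 days ✓; age 43 ≥ 18 ✓; not eligible for Wellness Stipend ✗ → not eligible.
Vision Plan — service 817 days < 5 years (≈1825 days) ✗ → not eligible.
Relocation Assistance — status part-time ✓ (not excluded); service 817 days ≥ 30 days ✓; site Portland ✗ (not Omaha, Lyon, or Leeds) → not eligible.
Phone Allowance — service 817 days ≥ 30 days ✓; rating 4 ≥ 2 ✓; site Portland ✗ (not Denver) → not eligible.
Retirement Savings Plan — status part-time ✓ (not excluded); service 817 days ≥ 1 month (≈30 days) ✓; rating 4 ≥ 2 ✓; dept Design ✗ → not eligible.
Health Savings Account — service 817 days ≥ 30 days ✓; dept Design ✗ → not eligible.
Profit Sharing Plan — status part-time ✓; service 817 days ≥ 24 months (≈720 days) ✓; dept Design ✗ → not eligible.
Home Office Allowance — status part-time ✓; service 817 days ≥ 18 months (≈540 days) ✓; 22 hrs/wk ≥ 15 ✓; rating 4 ≥ 3 ✓ → eligible.

Home Office Allowance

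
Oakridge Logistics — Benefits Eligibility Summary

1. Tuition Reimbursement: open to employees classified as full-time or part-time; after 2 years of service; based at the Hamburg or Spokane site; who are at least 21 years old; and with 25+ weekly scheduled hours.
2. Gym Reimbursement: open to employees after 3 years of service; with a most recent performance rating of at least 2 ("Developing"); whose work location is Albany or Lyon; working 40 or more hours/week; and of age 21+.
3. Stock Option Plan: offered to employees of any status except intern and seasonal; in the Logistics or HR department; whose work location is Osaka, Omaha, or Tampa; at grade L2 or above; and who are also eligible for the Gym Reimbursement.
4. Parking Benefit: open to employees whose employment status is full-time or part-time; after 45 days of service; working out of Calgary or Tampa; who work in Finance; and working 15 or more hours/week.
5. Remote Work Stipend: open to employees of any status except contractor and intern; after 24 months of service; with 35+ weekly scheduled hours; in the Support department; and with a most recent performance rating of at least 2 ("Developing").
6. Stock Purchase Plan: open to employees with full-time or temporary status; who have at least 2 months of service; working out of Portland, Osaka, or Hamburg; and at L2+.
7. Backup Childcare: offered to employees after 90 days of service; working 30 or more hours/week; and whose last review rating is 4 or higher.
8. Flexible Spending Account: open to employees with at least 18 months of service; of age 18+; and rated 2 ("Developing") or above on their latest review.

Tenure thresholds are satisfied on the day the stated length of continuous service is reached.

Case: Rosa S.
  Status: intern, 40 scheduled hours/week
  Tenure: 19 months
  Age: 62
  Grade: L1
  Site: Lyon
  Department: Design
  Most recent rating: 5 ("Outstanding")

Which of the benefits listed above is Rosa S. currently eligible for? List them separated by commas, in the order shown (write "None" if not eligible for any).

Backup Childcare, Flexible Spending Account

Tuition Reimbursement — status intern ✗ (requires full-time or part-time) → not eligible.
Gym Reimbursement — service 19 months < 3 years (≈1095 days) ✗ → not eligible.
Stock Option Plan — status intern ✗ (excluded) → not eligible.
Parking Benefit — status intern ✗ (requires full-time or part-time) → not eligible.
Remote Work Stipend — status intern ✗ (excluded) → not eligible.
Stock Purchase Plan — status intern ✗ (requires full-time or temporary) → not eligible.
Backup Childcare — service 19 months ≥ 90 days ✓; 40 hrs/wk ≥ 30 ✓; rating 5 ≥ 4 ✓ → eligible.
Flexible Spending Account — service 19 months ≥ 18 months ✓; age 62 ≥ 18 ✓; rating 5 ≥ 2 ✓ → eligible.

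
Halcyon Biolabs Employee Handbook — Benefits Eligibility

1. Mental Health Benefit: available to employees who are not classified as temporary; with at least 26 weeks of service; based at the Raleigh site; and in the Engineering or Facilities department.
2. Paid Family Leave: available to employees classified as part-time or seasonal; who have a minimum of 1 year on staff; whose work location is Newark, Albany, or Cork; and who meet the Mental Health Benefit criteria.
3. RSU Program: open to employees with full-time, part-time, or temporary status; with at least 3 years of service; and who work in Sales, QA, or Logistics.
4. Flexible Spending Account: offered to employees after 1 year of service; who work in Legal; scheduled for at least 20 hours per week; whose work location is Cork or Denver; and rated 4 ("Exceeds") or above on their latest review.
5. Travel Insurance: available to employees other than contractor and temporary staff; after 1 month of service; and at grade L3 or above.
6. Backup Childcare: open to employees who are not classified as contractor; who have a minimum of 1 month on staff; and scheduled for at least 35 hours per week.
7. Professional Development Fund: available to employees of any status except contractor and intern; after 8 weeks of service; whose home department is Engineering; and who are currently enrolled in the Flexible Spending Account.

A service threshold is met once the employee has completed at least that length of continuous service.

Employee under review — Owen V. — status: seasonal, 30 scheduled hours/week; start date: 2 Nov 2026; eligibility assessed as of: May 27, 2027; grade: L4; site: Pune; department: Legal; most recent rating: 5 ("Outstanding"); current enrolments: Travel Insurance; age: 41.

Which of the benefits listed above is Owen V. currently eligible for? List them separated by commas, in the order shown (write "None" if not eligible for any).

Service from 2 Nov 2026 to May 27, 2027: 206 days.
Mental Health Benefit — status seasonal ✓ (not excluded); service 206 days ≥ 26 weeks (≈182 days) ✓; site Pune ✗ (not Raleigh) → not eligible.
Paid Family Leave — status seasonal ✓; service 206 days < 1 year (≈365 days) ✗ → not eligible.
RSU Program — status seasonal ✗ (requires full-time, part-time, or temporary) → not eligible.
Flexible Spending Account — service 206 days < 1 year (≈365 days) ✗ → not eligible.
Travel Insurance — status seasonal ✓ (not excluded); service 206 days ≥ 1 month (≈30 days) ✓; grade L4 ≥ L3 ✓ → eligible.
Backup Childcare — status seasonal ✓ (not excluded); service 206 days ≥ 1 month (≈30 days) ✓; 30 hrs/wk < 35 ✗ → not eligible.
Professional Development Fund — status seasonal ✓ (not excluded); service 206 days ≥ 8 weeks (≈56 days) ✓; dept Legal ✗ → not eligible.

Travel Insurance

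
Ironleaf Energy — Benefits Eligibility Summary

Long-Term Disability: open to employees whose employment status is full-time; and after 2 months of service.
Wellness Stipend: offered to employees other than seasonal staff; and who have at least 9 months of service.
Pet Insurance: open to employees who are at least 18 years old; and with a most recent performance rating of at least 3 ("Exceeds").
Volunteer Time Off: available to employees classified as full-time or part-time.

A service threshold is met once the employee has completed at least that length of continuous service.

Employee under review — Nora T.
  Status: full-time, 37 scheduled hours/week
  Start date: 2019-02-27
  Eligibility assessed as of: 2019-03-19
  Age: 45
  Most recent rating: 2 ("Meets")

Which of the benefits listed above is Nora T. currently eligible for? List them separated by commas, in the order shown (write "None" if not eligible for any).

Service from 2019-02-27 to 2019-03-19: 20 days.
Long-Term Disability — status full-time ✓; service 20 days < 2 months (≈60 days) ✗ → not eligible.
Wellness Stipend — status full-time ✓ (not excluded); service 20 days < 9 months (≈270 days) ✗ → not eligible.
Pet Insurance — age 45 ≥ 18 ✓; rating 2 < 3 ✗ → not eligible.
Volunteer Time Off — status full-time ✓ → eligible.

Volunteer Time Off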